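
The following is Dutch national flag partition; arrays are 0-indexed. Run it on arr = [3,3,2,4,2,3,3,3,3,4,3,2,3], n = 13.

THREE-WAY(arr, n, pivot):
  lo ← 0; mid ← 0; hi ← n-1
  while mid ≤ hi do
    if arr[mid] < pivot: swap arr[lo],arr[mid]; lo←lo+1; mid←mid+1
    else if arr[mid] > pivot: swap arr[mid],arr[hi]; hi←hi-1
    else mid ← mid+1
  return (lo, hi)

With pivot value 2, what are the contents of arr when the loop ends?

pivot = 2; lo=0, mid=0, hi=12
arr[mid]=3>2: swap arr[0],arr[12]; hi=11 → [3,3,2,4,2,3,3,3,3,4,3,2,3]
arr[mid]=3>2: swap arr[0],arr[11]; hi=10 → [2,3,2,4,2,3,3,3,3,4,3,3,3]
arr[mid]=2=2: mid=1
arr[mid]=3>2: swap arr[1],arr[10]; hi=9 → [2,3,2,4,2,3,3,3,3,4,3,3,3]
arr[mid]=3>2: swap arr[1],arr[9]; hi=8 → [2,4,2,4,2,3,3,3,3,3,3,3,3]
arr[mid]=4>2: swap arr[1],arr[8]; hi=7 → [2,3,2,4,2,3,3,3,4,3,3,3,3]
arr[mid]=3>2: swap arr[1],arr[7]; hi=6 → [2,3,2,4,2,3,3,3,4,3,3,3,3]
arr[mid]=3>2: swap arr[1],arr[6]; hi=5 → [2,3,2,4,2,3,3,3,4,3,3,3,3]
arr[mid]=3>2: swap arr[1],arr[5]; hi=4 → [2,3,2,4,2,3,3,3,4,3,3,3,3]
arr[mid]=3>2: swap arr[1],arr[4]; hi=3 → [2,2,2,4,3,3,3,3,4,3,3,3,3]
arr[mid]=2=2: mid=2
arr[mid]=2=2: mid=3
arr[mid]=4>2: swap arr[3],arr[3]; hi=2 → [2,2,2,4,3,3,3,3,4,3,3,3,3]
end: lo=0, hi=2; arr = [2,2,2,4,3,3,3,3,4,3,3,3,3]

[2,2,2,4,3,3,3,3,4,3,3,3,3]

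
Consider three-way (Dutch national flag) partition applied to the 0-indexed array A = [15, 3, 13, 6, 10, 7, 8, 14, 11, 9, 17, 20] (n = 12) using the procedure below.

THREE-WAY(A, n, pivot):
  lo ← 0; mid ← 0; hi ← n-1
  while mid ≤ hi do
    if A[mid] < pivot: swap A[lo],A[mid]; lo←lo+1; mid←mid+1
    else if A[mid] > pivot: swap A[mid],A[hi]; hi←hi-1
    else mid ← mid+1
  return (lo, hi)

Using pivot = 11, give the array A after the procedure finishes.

[9, 3, 6, 10, 7, 8, 11, 14, 13, 17, 20, 15]

pivot = 11; lo=0, mid=0, hi=11
A[mid]=15>11: swap A[0],A[11]; hi=10 → [20, 3, 13, 6, 10, 7, 8, 14, 11, 9, 17, 15]
A[mid]=20>11: swap A[0],A[10]; hi=9 → [17, 3, 13, 6, 10, 7, 8, 14, 11, 9, 20, 15]
A[mid]=17>11: swap A[0],A[9]; hi=8 → [9, 3, 13, 6, 10, 7, 8, 14, 11, 17, 20, 15]
A[mid]=9<11: swap A[0],A[0]; lo=1,mid=1 → [9, 3, 13, 6, 10, 7, 8, 14, 11, 17, 20, 15]
A[mid]=3<11: swap A[1],A[1]; lo=2,mid=2 → [9, 3, 13, 6, 10, 7, 8, 14, 11, 17, 20, 15]
A[mid]=13>11: swap A[2],A[8]; hi=7 → [9, 3, 11, 6, 10, 7, 8, 14, 13, 17, 20, 15]
A[mid]=11=11: mid=3
A[mid]=6<11: swap A[2],A[3]; lo=3,mid=4 → [9, 3, 6, 11, 10, 7, 8, 14, 13, 17, 20, 15]
A[mid]=10<11: swap A[3],A[4]; lo=4,mid=5 → [9, 3, 6, 10, 11, 7, 8, 14, 13, 17, 20, 15]
A[mid]=7<11: swap A[4],A[5]; lo=5,mid=6 → [9, 3, 6, 10, 7, 11, 8, 14, 13, 17, 20, 15]
A[mid]=8<11: swap A[5],A[6]; lo=6,mid=7 → [9, 3, 6, 10, 7, 8, 11, 14, 13, 17, 20, 15]
A[mid]=14>11: swap A[7],A[7]; hi=6 → [9, 3, 6, 10, 7, 8, 11, 14, 13, 17, 20, 15]
end: lo=6, hi=6; A = [9, 3, 6, 10, 7, 8, 11, 14, 13, 17, 20, 15]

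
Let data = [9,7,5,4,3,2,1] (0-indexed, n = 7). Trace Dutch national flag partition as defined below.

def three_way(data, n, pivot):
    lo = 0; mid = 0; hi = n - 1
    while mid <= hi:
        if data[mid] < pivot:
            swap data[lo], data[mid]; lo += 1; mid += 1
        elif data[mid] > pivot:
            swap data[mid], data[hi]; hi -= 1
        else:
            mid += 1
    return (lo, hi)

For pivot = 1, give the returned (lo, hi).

(0, 0)

lo=0 mid=0 hi=6
9>1: swap(0,6), hi=5 ⇒ [1,7,5,4,3,2,9]
1=1: mid=1
7>1: swap(1,5), hi=4 ⇒ [1,2,5,4,3,7,9]
2>1: swap(1,4), hi=3 ⇒ [1,3,5,4,2,7,9]
3>1: swap(1,3), hi=2 ⇒ [1,4,5,3,2,7,9]
4>1: swap(1,2), hi=1 ⇒ [1,5,4,3,2,7,9]
5>1: swap(1,1), hi=0 ⇒ [1,5,4,3,2,7,9]
done. lo=0 hi=0; data=[1,5,4,3,2,7,9]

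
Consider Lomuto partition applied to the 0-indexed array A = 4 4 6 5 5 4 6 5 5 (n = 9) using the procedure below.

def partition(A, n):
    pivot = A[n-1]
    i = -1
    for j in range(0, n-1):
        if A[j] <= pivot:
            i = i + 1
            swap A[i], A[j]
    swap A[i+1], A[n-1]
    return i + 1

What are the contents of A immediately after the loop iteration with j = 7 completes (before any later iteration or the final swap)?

pivot=5, i=-1
j=0: 4≤5, i=0, swap(0,0) ⇒ 4 4 6 5 5 4 6 5 5
j=1: 4≤5, i=1, swap(1,1) ⇒ 4 4 6 5 5 4 6 5 5
j=2: 6>5, skip
j=3: 5≤5, i=2, swap(2,3) ⇒ 4 4 5 6 5 4 6 5 5
j=4: 5≤5, i=3, swap(3,4) ⇒ 4 4 5 5 6 4 6 5 5
j=5: 4≤5, i=4, swap(4,5) ⇒ 4 4 5 5 4 6 6 5 5
j=6: 6>5, skip
j=7: 5≤5, i=5, swap(5,7) ⇒ 4 4 5 5 4 5 6 6 5
(after j=7) A = 4 4 5 5 4 5 6 6 5

4 4 5 5 4 5 6 6 5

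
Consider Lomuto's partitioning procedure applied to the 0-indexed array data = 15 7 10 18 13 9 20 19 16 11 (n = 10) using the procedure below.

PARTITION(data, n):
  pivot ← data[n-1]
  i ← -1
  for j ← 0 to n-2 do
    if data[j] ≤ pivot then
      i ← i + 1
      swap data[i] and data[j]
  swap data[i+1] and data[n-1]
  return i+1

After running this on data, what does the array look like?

pivot = data[9] = 11; i = -1
j=0: data[0]=15 > 11 → no swap
j=1: data[1]=7 ≤ 11 → i=0, swap data[0],data[1] → 7 15 10 18 13 9 20 19 16 11
j=2: data[2]=10 ≤ 11 → i=1, swap data[1],data[2] → 7 10 15 18 13 9 20 19 16 11
j=3: data[3]=18 > 11 → no swap
j=4: data[4]=13 > 11 → no swap
j=5: data[5]=9 ≤ 11 → i=2, swap data[2],data[5] → 7 10 9 18 13 15 20 19 16 11
j=6: data[6]=20 > 11 → no swap
j=7: data[7]=19 > 11 → no swap
j=8: data[8]=16 > 11 → no swap
final swap data[3],data[9] → 7 10 9 11 13 15 20 19 16 18; return 3

7 10 9 11 13 15 20 19 16 18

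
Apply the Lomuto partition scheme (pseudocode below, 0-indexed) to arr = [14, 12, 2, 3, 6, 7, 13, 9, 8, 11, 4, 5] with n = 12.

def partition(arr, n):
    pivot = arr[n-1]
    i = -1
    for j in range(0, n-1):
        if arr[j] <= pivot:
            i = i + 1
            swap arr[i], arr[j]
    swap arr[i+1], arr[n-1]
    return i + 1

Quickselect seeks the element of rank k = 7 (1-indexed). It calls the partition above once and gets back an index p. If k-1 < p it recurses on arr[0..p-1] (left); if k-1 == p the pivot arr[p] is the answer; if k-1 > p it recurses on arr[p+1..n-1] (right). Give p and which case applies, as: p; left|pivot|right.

pivot=5, i=-1
j=0: 14>5, skip
j=1: 12>5, skip
j=2: 2≤5, i=0, swap(0,2) ⇒ [2, 12, 14, 3, 6, 7, 13, 9, 8, 11, 4, 5]
j=3: 3≤5, i=1, swap(1,3) ⇒ [2, 3, 14, 12, 6, 7, 13, 9, 8, 11, 4, 5]
j=4: 6>5, skip
j=5: 7>5, skip
j=6: 13>5, skip
j=7: 9>5, skip
j=8: 8>5, skip
j=9: 11>5, skip
j=10: 4≤5, i=2, swap(2,10) ⇒ [2, 3, 4, 12, 6, 7, 13, 9, 8, 11, 14, 5]
swap(3,11) ⇒ [2, 3, 4, 5, 6, 7, 13, 9, 8, 11, 14, 12]; return 3
p = 3; k-1 = 6 > 3 ⇒ right

3; right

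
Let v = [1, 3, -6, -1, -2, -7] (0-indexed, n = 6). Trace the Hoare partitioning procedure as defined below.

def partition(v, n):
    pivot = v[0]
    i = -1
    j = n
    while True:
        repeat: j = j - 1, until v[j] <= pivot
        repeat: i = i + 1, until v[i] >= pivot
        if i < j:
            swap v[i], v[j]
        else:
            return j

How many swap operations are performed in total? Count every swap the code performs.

2

pivot = v[0] = 1; i = -1, j = 6
j→5 (v[5]=-7≤1), i→0 (v[0]=1≥1); i<j, swap → [-7, 3, -6, -1, -2, 1]
j→4 (v[4]=-2≤1), i→1 (v[1]=3≥1); i<j, swap → [-7, -2, -6, -1, 3, 1]
j→3, i→4; i≥j, return j=3. v = [-7, -2, -6, -1, 3, 1]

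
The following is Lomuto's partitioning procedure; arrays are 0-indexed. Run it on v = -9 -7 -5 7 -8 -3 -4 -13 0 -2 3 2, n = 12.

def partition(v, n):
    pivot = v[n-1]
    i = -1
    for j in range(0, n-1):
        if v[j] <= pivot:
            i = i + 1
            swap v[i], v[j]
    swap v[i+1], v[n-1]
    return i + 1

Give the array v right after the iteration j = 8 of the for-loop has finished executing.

pivot = v[11] = 2; i = -1
j=0: v[0]=-9 ≤ 2 → i=0, swap v[0],v[0] (no change) → -9 -7 -5 7 -8 -3 -4 -13 0 -2 3 2
j=1: v[1]=-7 ≤ 2 → i=1, swap v[1],v[1] (no change) → -9 -7 -5 7 -8 -3 -4 -13 0 -2 3 2
j=2: v[2]=-5 ≤ 2 → i=2, swap v[2],v[2] (no change) → -9 -7 -5 7 -8 -3 -4 -13 0 -2 3 2
j=3: v[3]=7 > 2 → no swap
j=4: v[4]=-8 ≤ 2 → i=3, swap v[3],v[4] → -9 -7 -5 -8 7 -3 -4 -13 0 -2 3 2
j=5: v[5]=-3 ≤ 2 → i=4, swap v[4],v[5] → -9 -7 -5 -8 -3 7 -4 -13 0 -2 3 2
j=6: v[6]=-4 ≤ 2 → i=5, swap v[5],v[6] → -9 -7 -5 -8 -3 -4 7 -13 0 -2 3 2
j=7: v[7]=-13 ≤ 2 → i=6, swap v[6],v[7] → -9 -7 -5 -8 -3 -4 -13 7 0 -2 3 2
j=8: v[8]=0 ≤ 2 → i=7, swap v[7],v[8] → -9 -7 -5 -8 -3 -4 -13 0 7 -2 3 2
(after j=8) v = -9 -7 -5 -8 -3 -4 -13 0 7 -2 3 2

-9 -7 -5 -8 -3 -4 -13 0 7 -2 3 2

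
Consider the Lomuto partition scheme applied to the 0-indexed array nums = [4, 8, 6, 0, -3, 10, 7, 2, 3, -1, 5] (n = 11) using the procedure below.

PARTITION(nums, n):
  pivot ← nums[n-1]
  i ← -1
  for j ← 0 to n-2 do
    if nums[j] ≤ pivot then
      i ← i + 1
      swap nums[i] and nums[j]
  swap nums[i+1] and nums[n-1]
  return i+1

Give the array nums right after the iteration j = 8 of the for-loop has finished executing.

[4, 0, -3, 2, 3, 10, 7, 8, 6, -1, 5]

pivot = nums[10] = 5; i = -1
j=0: nums[0]=4 ≤ 5 → i=0, swap nums[0],nums[0] (no change) → [4, 8, 6, 0, -3, 10, 7, 2, 3, -1, 5]
j=1: nums[1]=8 > 5 → no swap
j=2: nums[2]=6 > 5 → no swap
j=3: nums[3]=0 ≤ 5 → i=1, swap nums[1],nums[3] → [4, 0, 6, 8, -3, 10, 7, 2, 3, -1, 5]
j=4: nums[4]=-3 ≤ 5 → i=2, swap nums[2],nums[4] → [4, 0, -3, 8, 6, 10, 7, 2, 3, -1, 5]
j=5: nums[5]=10 > 5 → no swap
j=6: nums[6]=7 > 5 → no swap
j=7: nums[7]=2 ≤ 5 → i=3, swap nums[3],nums[7] → [4, 0, -3, 2, 6, 10, 7, 8, 3, -1, 5]
j=8: nums[8]=3 ≤ 5 → i=4, swap nums[4],nums[8] → [4, 0, -3, 2, 3, 10, 7, 8, 6, -1, 5]
(after j=8) nums = [4, 0, -3, 2, 3, 10, 7, 8, 6, -1, 5]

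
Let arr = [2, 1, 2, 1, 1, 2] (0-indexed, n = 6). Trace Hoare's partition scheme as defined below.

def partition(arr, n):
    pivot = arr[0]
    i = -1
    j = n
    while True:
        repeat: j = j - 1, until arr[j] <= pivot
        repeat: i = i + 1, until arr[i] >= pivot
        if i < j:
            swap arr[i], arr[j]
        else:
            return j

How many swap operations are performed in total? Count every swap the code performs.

pivot = arr[0] = 2; i = -1, j = 6
j→5 (arr[5]=2≤2), i→0 (arr[0]=2≥2); i<j, swap → [2, 1, 2, 1, 1, 2]
j→4 (arr[4]=1≤2), i→2 (arr[2]=2≥2); i<j, swap → [2, 1, 1, 1, 2, 2]
j→3, i→4; i≥j, return j=3. arr = [2, 1, 1, 1, 2, 2]

2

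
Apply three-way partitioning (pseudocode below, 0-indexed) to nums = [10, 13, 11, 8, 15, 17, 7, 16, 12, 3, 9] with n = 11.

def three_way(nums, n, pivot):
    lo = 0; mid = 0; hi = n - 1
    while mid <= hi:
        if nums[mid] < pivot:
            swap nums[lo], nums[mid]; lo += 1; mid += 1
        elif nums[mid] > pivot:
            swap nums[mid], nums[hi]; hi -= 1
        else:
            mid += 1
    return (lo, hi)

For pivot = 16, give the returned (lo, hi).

lo=0 mid=0 hi=10
10<16: swap(0,0), lo=1 mid=1 ⇒ [10, 13, 11, 8, 15, 17, 7, 16, 12, 3, 9]
13<16: swap(1,1), lo=2 mid=2 ⇒ [10, 13, 11, 8, 15, 17, 7, 16, 12, 3, 9]
11<16: swap(2,2), lo=3 mid=3 ⇒ [10, 13, 11, 8, 15, 17, 7, 16, 12, 3, 9]
8<16: swap(3,3), lo=4 mid=4 ⇒ [10, 13, 11, 8, 15, 17, 7, 16, 12, 3, 9]
15<16: swap(4,4), lo=5 mid=5 ⇒ [10, 13, 11, 8, 15, 17, 7, 16, 12, 3, 9]
17>16: swap(5,10), hi=9 ⇒ [10, 13, 11, 8, 15, 9, 7, 16, 12, 3, 17]
9<16: swap(5,5), lo=6 mid=6 ⇒ [10, 13, 11, 8, 15, 9, 7, 16, 12, 3, 17]
7<16: swap(6,6), lo=7 mid=7 ⇒ [10, 13, 11, 8, 15, 9, 7, 16, 12, 3, 17]
16=16: mid=8
12<16: swap(7,8), lo=8 mid=9 ⇒ [10, 13, 11, 8, 15, 9, 7, 12, 16, 3, 17]
3<16: swap(8,9), lo=9 mid=10 ⇒ [10, 13, 11, 8, 15, 9, 7, 12, 3, 16, 17]
done. lo=9 hi=9; nums=[10, 13, 11, 8, 15, 9, 7, 12, 3, 16, 17]

(9, 9)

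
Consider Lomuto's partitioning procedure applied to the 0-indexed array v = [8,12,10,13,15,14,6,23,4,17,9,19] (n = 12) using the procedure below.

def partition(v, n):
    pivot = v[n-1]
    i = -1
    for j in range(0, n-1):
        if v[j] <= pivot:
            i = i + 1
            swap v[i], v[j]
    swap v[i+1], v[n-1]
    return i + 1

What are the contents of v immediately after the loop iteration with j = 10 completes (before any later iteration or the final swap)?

pivot = v[11] = 19; i = -1
j=0: v[0]=8 ≤ 19 → i=0, swap v[0],v[0] (no change) → [8,12,10,13,15,14,6,23,4,17,9,19]
j=1: v[1]=12 ≤ 19 → i=1, swap v[1],v[1] (no change) → [8,12,10,13,15,14,6,23,4,17,9,19]
j=2: v[2]=10 ≤ 19 → i=2, swap v[2],v[2] (no change) → [8,12,10,13,15,14,6,23,4,17,9,19]
j=3: v[3]=13 ≤ 19 → i=3, swap v[3],v[3] (no change) → [8,12,10,13,15,14,6,23,4,17,9,19]
j=4: v[4]=15 ≤ 19 → i=4, swap v[4],v[4] (no change) → [8,12,10,13,15,14,6,23,4,17,9,19]
j=5: v[5]=14 ≤ 19 → i=5, swap v[5],v[5] (no change) → [8,12,10,13,15,14,6,23,4,17,9,19]
j=6: v[6]=6 ≤ 19 → i=6, swap v[6],v[6] (no change) → [8,12,10,13,15,14,6,23,4,17,9,19]
j=7: v[7]=23 > 19 → no swap
j=8: v[8]=4 ≤ 19 → i=7, swap v[7],v[8] → [8,12,10,13,15,14,6,4,23,17,9,19]
j=9: v[9]=17 ≤ 19 → i=8, swap v[8],v[9] → [8,12,10,13,15,14,6,4,17,23,9,19]
j=10: v[10]=9 ≤ 19 → i=9, swap v[9],v[10] → [8,12,10,13,15,14,6,4,17,9,23,19]
(after j=10) v = [8,12,10,13,15,14,6,4,17,9,23,19]

[8,12,10,13,15,14,6,4,17,9,23,19]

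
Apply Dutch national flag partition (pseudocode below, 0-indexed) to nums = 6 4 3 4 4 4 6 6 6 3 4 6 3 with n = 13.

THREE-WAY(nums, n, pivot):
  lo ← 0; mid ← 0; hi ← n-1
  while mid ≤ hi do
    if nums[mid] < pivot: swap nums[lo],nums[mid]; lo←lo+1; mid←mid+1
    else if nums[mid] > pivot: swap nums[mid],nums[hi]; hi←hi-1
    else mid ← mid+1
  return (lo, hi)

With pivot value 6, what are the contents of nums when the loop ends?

pivot = 6; lo=0, mid=0, hi=12
nums[mid]=6=6: mid=1
nums[mid]=4<6: swap nums[0],nums[1]; lo=1,mid=2 → 4 6 3 4 4 4 6 6 6 3 4 6 3
nums[mid]=3<6: swap nums[1],nums[2]; lo=2,mid=3 → 4 3 6 4 4 4 6 6 6 3 4 6 3
nums[mid]=4<6: swap nums[2],nums[3]; lo=3,mid=4 → 4 3 4 6 4 4 6 6 6 3 4 6 3
nums[mid]=4<6: swap nums[3],nums[4]; lo=4,mid=5 → 4 3 4 4 6 4 6 6 6 3 4 6 3
nums[mid]=4<6: swap nums[4],nums[5]; lo=5,mid=6 → 4 3 4 4 4 6 6 6 6 3 4 6 3
nums[mid]=6=6: mid=7
nums[mid]=6=6: mid=8
nums[mid]=6=6: mid=9
nums[mid]=3<6: swap nums[5],nums[9]; lo=6,mid=10 → 4 3 4 4 4 3 6 6 6 6 4 6 3
nums[mid]=4<6: swap nums[6],nums[10]; lo=7,mid=11 → 4 3 4 4 4 3 4 6 6 6 6 6 3
nums[mid]=6=6: mid=12
nums[mid]=3<6: swap nums[7],nums[12]; lo=8,mid=13 → 4 3 4 4 4 3 4 3 6 6 6 6 6
end: lo=8, hi=12; nums = 4 3 4 4 4 3 4 3 6 6 6 6 6

4 3 4 4 4 3 4 3 6 6 6 6 6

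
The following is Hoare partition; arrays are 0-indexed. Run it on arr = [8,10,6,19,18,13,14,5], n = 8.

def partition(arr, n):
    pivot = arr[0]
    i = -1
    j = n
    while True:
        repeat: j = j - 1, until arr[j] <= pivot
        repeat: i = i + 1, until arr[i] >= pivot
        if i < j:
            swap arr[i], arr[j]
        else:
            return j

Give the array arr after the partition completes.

[5,6,10,19,18,13,14,8]

pivot = arr[0] = 8; i = -1, j = 8
j→7 (arr[7]=5≤8), i→0 (arr[0]=8≥8); i<j, swap → [5,10,6,19,18,13,14,8]
j→2 (arr[2]=6≤8), i→1 (arr[1]=10≥8); i<j, swap → [5,6,10,19,18,13,14,8]
j→1, i→2; i≥j, return j=1. arr = [5,6,10,19,18,13,14,8]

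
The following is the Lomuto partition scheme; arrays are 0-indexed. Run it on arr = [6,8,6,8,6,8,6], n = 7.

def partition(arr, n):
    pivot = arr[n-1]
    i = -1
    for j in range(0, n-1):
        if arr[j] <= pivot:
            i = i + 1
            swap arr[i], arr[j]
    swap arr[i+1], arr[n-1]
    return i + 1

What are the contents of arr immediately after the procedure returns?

[6,6,6,6,8,8,8]

pivot=6, i=-1
j=0: 6≤6, i=0, swap(0,0) ⇒ [6,8,6,8,6,8,6]
j=1: 8>6, skip
j=2: 6≤6, i=1, swap(1,2) ⇒ [6,6,8,8,6,8,6]
j=3: 8>6, skip
j=4: 6≤6, i=2, swap(2,4) ⇒ [6,6,6,8,8,8,6]
j=5: 8>6, skip
swap(3,6) ⇒ [6,6,6,6,8,8,8]; return 3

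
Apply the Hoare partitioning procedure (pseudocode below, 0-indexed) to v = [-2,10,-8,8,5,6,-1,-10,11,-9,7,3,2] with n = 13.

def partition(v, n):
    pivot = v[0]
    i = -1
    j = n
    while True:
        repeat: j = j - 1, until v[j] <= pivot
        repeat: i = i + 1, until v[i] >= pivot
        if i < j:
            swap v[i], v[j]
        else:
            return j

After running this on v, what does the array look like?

[-9,-10,-8,8,5,6,-1,10,11,-2,7,3,2]

pivot = v[0] = -2; i = -1, j = 13
j→9 (v[9]=-9≤-2), i→0 (v[0]=-2≥-2); i<j, swap → [-9,10,-8,8,5,6,-1,-10,11,-2,7,3,2]
j→7 (v[7]=-10≤-2), i→1 (v[1]=10≥-2); i<j, swap → [-9,-10,-8,8,5,6,-1,10,11,-2,7,3,2]
j→2, i→3; i≥j, return j=2. v = [-9,-10,-8,8,5,6,-1,10,11,-2,7,3,2]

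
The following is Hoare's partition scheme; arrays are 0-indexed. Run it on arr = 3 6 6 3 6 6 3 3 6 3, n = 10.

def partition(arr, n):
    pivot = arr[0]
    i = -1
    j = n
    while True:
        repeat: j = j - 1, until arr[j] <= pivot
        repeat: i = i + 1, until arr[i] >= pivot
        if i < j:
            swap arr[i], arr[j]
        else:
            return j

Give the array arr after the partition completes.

3 3 3 3 6 6 6 6 6 3

pivot=3
j stops at 9 (3), i stops at 0 (3); swap ⇒ 3 6 6 3 6 6 3 3 6 3
j stops at 7 (3), i stops at 1 (6); swap ⇒ 3 3 6 3 6 6 3 6 6 3
j stops at 6 (3), i stops at 2 (6); swap ⇒ 3 3 3 3 6 6 6 6 6 3
j stops at 3, i stops at 3; i≥j ⇒ return 3. arr=3 3 3 3 6 6 6 6 6 3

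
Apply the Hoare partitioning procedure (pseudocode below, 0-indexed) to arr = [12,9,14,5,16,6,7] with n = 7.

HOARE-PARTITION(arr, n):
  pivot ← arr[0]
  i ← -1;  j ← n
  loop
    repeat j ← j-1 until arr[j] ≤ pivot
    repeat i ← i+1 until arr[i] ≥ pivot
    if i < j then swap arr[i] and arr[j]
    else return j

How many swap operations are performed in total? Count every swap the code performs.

2

pivot=12
j stops at 6 (7), i stops at 0 (12); swap ⇒ [7,9,14,5,16,6,12]
j stops at 5 (6), i stops at 2 (14); swap ⇒ [7,9,6,5,16,14,12]
j stops at 3, i stops at 4; i≥j ⇒ return 3. arr=[7,9,6,5,16,14,12]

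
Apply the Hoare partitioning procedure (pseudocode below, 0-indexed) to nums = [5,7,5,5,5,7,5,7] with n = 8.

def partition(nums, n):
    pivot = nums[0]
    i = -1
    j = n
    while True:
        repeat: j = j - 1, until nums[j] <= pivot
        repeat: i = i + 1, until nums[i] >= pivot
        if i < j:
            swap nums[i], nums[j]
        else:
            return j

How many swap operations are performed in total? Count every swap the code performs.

3

pivot = nums[0] = 5; i = -1, j = 8
j→6 (nums[6]=5≤5), i→0 (nums[0]=5≥5); i<j, swap → [5,7,5,5,5,7,5,7]
j→4 (nums[4]=5≤5), i→1 (nums[1]=7≥5); i<j, swap → [5,5,5,5,7,7,5,7]
j→3 (nums[3]=5≤5), i→2 (nums[2]=5≥5); i<j, swap → [5,5,5,5,7,7,5,7]
j→2, i→3; i≥j, return j=2. nums = [5,5,5,5,7,7,5,7]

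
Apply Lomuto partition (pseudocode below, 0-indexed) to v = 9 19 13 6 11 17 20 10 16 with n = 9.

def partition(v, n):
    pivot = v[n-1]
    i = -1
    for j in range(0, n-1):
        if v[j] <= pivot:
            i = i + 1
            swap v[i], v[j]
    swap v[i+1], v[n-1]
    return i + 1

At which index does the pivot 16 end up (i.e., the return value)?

5

pivot = v[8] = 16; i = -1
j=0: v[0]=9 ≤ 16 → i=0, swap v[0],v[0] (no change) → 9 19 13 6 11 17 20 10 16
j=1: v[1]=19 > 16 → no swap
j=2: v[2]=13 ≤ 16 → i=1, swap v[1],v[2] → 9 13 19 6 11 17 20 10 16
j=3: v[3]=6 ≤ 16 → i=2, swap v[2],v[3] → 9 13 6 19 11 17 20 10 16
j=4: v[4]=11 ≤ 16 → i=3, swap v[3],v[4] → 9 13 6 11 19 17 20 10 16
j=5: v[5]=17 > 16 → no swap
j=6: v[6]=20 > 16 → no swap
j=7: v[7]=10 ≤ 16 → i=4, swap v[4],v[7] → 9 13 6 11 10 17 20 19 16
final swap v[5],v[8] → 9 13 6 11 10 16 20 19 17; return 5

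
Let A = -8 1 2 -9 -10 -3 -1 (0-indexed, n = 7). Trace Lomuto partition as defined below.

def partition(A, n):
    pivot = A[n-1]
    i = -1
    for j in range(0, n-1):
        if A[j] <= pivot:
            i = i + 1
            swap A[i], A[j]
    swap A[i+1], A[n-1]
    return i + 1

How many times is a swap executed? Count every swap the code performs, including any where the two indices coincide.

5

pivot = A[6] = -1; i = -1
j=0: A[0]=-8 ≤ -1 → i=0, swap A[0],A[0] (no change) → -8 1 2 -9 -10 -3 -1
j=1: A[1]=1 > -1 → no swap
j=2: A[2]=2 > -1 → no swap
j=3: A[3]=-9 ≤ -1 → i=1, swap A[1],A[3] → -8 -9 2 1 -10 -3 -1
j=4: A[4]=-10 ≤ -1 → i=2, swap A[2],A[4] → -8 -9 -10 1 2 -3 -1
j=5: A[5]=-3 ≤ -1 → i=3, swap A[3],A[5] → -8 -9 -10 -3 2 1 -1
final swap A[4],A[6] → -8 -9 -10 -3 -1 1 2; return 4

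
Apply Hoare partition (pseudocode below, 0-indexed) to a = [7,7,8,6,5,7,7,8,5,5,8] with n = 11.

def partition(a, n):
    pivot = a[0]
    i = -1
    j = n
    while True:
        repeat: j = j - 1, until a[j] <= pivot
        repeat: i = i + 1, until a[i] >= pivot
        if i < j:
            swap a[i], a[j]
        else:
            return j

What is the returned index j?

5

pivot=7
j stops at 9 (5), i stops at 0 (7); swap ⇒ [5,7,8,6,5,7,7,8,5,7,8]
j stops at 8 (5), i stops at 1 (7); swap ⇒ [5,5,8,6,5,7,7,8,7,7,8]
j stops at 6 (7), i stops at 2 (8); swap ⇒ [5,5,7,6,5,7,8,8,7,7,8]
j stops at 5, i stops at 5; i≥j ⇒ return 5. a=[5,5,7,6,5,7,8,8,7,7,8]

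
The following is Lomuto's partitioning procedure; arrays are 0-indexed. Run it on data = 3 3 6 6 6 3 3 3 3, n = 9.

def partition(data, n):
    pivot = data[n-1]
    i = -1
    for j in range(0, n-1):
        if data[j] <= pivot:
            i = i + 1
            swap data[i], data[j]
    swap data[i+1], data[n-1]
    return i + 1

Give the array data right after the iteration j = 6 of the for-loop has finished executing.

3 3 3 3 6 6 6 3 3

pivot = data[8] = 3; i = -1
j=0: data[0]=3 ≤ 3 → i=0, swap data[0],data[0] (no change) → 3 3 6 6 6 3 3 3 3
j=1: data[1]=3 ≤ 3 → i=1, swap data[1],data[1] (no change) → 3 3 6 6 6 3 3 3 3
j=2: data[2]=6 > 3 → no swap
j=3: data[3]=6 > 3 → no swap
j=4: data[4]=6 > 3 → no swap
j=5: data[5]=3 ≤ 3 → i=2, swap data[2],data[5] → 3 3 3 6 6 6 3 3 3
j=6: data[6]=3 ≤ 3 → i=3, swap data[3],data[6] → 3 3 3 3 6 6 6 3 3
(after j=6) data = 3 3 3 3 6 6 6 3 3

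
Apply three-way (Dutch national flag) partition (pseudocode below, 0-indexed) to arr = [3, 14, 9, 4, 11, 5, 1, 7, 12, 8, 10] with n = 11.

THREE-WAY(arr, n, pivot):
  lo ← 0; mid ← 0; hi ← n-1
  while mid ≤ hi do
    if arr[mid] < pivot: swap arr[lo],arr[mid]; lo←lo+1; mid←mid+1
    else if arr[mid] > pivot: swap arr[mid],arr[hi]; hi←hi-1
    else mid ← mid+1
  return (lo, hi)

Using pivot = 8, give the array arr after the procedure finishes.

[3, 7, 4, 1, 5, 8, 11, 12, 9, 10, 14]

lo=0 mid=0 hi=10
3<8: swap(0,0), lo=1 mid=1 ⇒ [3, 14, 9, 4, 11, 5, 1, 7, 12, 8, 10]
14>8: swap(1,10), hi=9 ⇒ [3, 10, 9, 4, 11, 5, 1, 7, 12, 8, 14]
10>8: swap(1,9), hi=8 ⇒ [3, 8, 9, 4, 11, 5, 1, 7, 12, 10, 14]
8=8: mid=2
9>8: swap(2,8), hi=7 ⇒ [3, 8, 12, 4, 11, 5, 1, 7, 9, 10, 14]
12>8: swap(2,7), hi=6 ⇒ [3, 8, 7, 4, 11, 5, 1, 12, 9, 10, 14]
7<8: swap(1,2), lo=2 mid=3 ⇒ [3, 7, 8, 4, 11, 5, 1, 12, 9, 10, 14]
4<8: swap(2,3), lo=3 mid=4 ⇒ [3, 7, 4, 8, 11, 5, 1, 12, 9, 10, 14]
11>8: swap(4,6), hi=5 ⇒ [3, 7, 4, 8, 1, 5, 11, 12, 9, 10, 14]
1<8: swap(3,4), lo=4 mid=5 ⇒ [3, 7, 4, 1, 8, 5, 11, 12, 9, 10, 14]
5<8: swap(4,5), lo=5 mid=6 ⇒ [3, 7, 4, 1, 5, 8, 11, 12, 9, 10, 14]
done. lo=5 hi=5; arr=[3, 7, 4, 1, 5, 8, 11, 12, 9, 10, 14]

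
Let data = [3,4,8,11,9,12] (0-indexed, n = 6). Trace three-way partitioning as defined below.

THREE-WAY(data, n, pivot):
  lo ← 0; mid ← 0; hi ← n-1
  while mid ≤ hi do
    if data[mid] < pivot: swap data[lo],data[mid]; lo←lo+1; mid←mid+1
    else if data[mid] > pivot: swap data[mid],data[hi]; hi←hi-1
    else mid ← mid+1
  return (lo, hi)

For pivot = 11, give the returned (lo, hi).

lo=0 mid=0 hi=5
3<11: swap(0,0), lo=1 mid=1 ⇒ [3,4,8,11,9,12]
4<11: swap(1,1), lo=2 mid=2 ⇒ [3,4,8,11,9,12]
8<11: swap(2,2), lo=3 mid=3 ⇒ [3,4,8,11,9,12]
11=11: mid=4
9<11: swap(3,4), lo=4 mid=5 ⇒ [3,4,8,9,11,12]
12>11: swap(5,5), hi=4 ⇒ [3,4,8,9,11,12]
done. lo=4 hi=4; data=[3,4,8,9,11,12]

(4, 4)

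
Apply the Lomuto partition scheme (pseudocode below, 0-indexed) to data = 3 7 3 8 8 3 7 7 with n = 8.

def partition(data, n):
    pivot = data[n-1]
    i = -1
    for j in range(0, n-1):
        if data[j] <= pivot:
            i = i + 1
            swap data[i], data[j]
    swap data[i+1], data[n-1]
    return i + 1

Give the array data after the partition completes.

3 7 3 3 7 7 8 8

pivot = data[7] = 7; i = -1
j=0: data[0]=3 ≤ 7 → i=0, swap data[0],data[0] (no change) → 3 7 3 8 8 3 7 7
j=1: data[1]=7 ≤ 7 → i=1, swap data[1],data[1] (no change) → 3 7 3 8 8 3 7 7
j=2: data[2]=3 ≤ 7 → i=2, swap data[2],data[2] (no change) → 3 7 3 8 8 3 7 7
j=3: data[3]=8 > 7 → no swap
j=4: data[4]=8 > 7 → no swap
j=5: data[5]=3 ≤ 7 → i=3, swap data[3],data[5] → 3 7 3 3 8 8 7 7
j=6: data[6]=7 ≤ 7 → i=4, swap data[4],data[6] → 3 7 3 3 7 8 8 7
final swap data[5],data[7] → 3 7 3 3 7 7 8 8; return 5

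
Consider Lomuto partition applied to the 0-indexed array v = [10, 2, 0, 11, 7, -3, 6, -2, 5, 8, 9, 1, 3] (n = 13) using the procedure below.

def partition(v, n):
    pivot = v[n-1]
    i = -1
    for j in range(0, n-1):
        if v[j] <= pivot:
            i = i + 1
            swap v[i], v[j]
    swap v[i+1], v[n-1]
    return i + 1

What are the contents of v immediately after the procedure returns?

pivot = v[12] = 3; i = -1
j=0: v[0]=10 > 3 → no swap
j=1: v[1]=2 ≤ 3 → i=0, swap v[0],v[1] → [2, 10, 0, 11, 7, -3, 6, -2, 5, 8, 9, 1, 3]
j=2: v[2]=0 ≤ 3 → i=1, swap v[1],v[2] → [2, 0, 10, 11, 7, -3, 6, -2, 5, 8, 9, 1, 3]
j=3: v[3]=11 > 3 → no swap
j=4: v[4]=7 > 3 → no swap
j=5: v[5]=-3 ≤ 3 → i=2, swap v[2],v[5] → [2, 0, -3, 11, 7, 10, 6, -2, 5, 8, 9, 1, 3]
j=6: v[6]=6 > 3 → no swap
j=7: v[7]=-2 ≤ 3 → i=3, swap v[3],v[7] → [2, 0, -3, -2, 7, 10, 6, 11, 5, 8, 9, 1, 3]
j=8: v[8]=5 > 3 → no swap
j=9: v[9]=8 > 3 → no swap
j=10: v[10]=9 > 3 → no swap
j=11: v[11]=1 ≤ 3 → i=4, swap v[4],v[11] → [2, 0, -3, -2, 1, 10, 6, 11, 5, 8, 9, 7, 3]
final swap v[5],v[12] → [2, 0, -3, -2, 1, 3, 6, 11, 5, 8, 9, 7, 10]; return 5

[2, 0, -3, -2, 1, 3, 6, 11, 5, 8, 9, 7, 10]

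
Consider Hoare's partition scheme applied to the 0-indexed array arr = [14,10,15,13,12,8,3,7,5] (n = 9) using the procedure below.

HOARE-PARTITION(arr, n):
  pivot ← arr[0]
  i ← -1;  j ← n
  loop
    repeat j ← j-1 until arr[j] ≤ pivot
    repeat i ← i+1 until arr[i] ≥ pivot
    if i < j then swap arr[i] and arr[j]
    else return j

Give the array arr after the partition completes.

[5,10,7,13,12,8,3,15,14]

pivot=14
j stops at 8 (5), i stops at 0 (14); swap ⇒ [5,10,15,13,12,8,3,7,14]
j stops at 7 (7), i stops at 2 (15); swap ⇒ [5,10,7,13,12,8,3,15,14]
j stops at 6, i stops at 7; i≥j ⇒ return 6. arr=[5,10,7,13,12,8,3,15,14]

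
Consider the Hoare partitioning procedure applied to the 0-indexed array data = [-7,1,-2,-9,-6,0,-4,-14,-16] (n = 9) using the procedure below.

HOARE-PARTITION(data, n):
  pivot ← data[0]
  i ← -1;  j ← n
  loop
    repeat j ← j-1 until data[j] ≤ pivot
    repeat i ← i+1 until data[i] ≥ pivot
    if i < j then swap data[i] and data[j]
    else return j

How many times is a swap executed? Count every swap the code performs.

3

pivot = data[0] = -7; i = -1, j = 9
j→8 (data[8]=-16≤-7), i→0 (data[0]=-7≥-7); i<j, swap → [-16,1,-2,-9,-6,0,-4,-14,-7]
j→7 (data[7]=-14≤-7), i→1 (data[1]=1≥-7); i<j, swap → [-16,-14,-2,-9,-6,0,-4,1,-7]
j→3 (data[3]=-9≤-7), i→2 (data[2]=-2≥-7); i<j, swap → [-16,-14,-9,-2,-6,0,-4,1,-7]
j→2, i→3; i≥j, return j=2. data = [-16,-14,-9,-2,-6,0,-4,1,-7]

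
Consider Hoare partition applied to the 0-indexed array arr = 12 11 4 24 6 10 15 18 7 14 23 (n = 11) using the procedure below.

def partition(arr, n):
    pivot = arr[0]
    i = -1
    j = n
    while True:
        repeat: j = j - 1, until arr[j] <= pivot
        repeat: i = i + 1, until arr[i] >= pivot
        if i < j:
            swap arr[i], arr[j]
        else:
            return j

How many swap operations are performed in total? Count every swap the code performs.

pivot = arr[0] = 12; i = -1, j = 11
j→8 (arr[8]=7≤12), i→0 (arr[0]=12≥12); i<j, swap → 7 11 4 24 6 10 15 18 12 14 23
j→5 (arr[5]=10≤12), i→3 (arr[3]=24≥12); i<j, swap → 7 11 4 10 6 24 15 18 12 14 23
j→4, i→5; i≥j, return j=4. arr = 7 11 4 10 6 24 15 18 12 14 23

2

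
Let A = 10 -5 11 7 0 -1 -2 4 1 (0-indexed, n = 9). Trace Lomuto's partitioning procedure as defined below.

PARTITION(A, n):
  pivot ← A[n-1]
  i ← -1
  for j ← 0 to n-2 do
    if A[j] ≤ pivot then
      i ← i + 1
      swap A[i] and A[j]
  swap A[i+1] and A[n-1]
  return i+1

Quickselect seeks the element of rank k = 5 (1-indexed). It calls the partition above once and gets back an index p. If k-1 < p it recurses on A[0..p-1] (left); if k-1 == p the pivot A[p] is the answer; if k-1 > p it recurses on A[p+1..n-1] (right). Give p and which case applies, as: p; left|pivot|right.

4; pivot

pivot = A[8] = 1; i = -1
j=0: A[0]=10 > 1 → no swap
j=1: A[1]=-5 ≤ 1 → i=0, swap A[0],A[1] → -5 10 11 7 0 -1 -2 4 1
j=2: A[2]=11 > 1 → no swap
j=3: A[3]=7 > 1 → no swap
j=4: A[4]=0 ≤ 1 → i=1, swap A[1],A[4] → -5 0 11 7 10 -1 -2 4 1
j=5: A[5]=-1 ≤ 1 → i=2, swap A[2],A[5] → -5 0 -1 7 10 11 -2 4 1
j=6: A[6]=-2 ≤ 1 → i=3, swap A[3],A[6] → -5 0 -1 -2 10 11 7 4 1
j=7: A[7]=4 > 1 → no swap
final swap A[4],A[8] → -5 0 -1 -2 1 11 7 4 10; return 4
p = 4; k-1 = 4 == 4 ⇒ pivot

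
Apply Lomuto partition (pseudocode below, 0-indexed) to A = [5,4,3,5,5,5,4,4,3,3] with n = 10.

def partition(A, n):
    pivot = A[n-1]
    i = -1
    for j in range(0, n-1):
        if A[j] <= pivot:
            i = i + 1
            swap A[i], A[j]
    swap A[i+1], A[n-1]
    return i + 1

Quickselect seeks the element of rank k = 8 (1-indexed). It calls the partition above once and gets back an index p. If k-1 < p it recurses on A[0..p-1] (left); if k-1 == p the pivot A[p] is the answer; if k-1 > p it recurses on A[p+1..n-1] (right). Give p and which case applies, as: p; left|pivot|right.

pivot=3, i=-1
j=0: 5>3, skip
j=1: 4>3, skip
j=2: 3≤3, i=0, swap(0,2) ⇒ [3,4,5,5,5,5,4,4,3,3]
j=3: 5>3, skip
j=4: 5>3, skip
j=5: 5>3, skip
j=6: 4>3, skip
j=7: 4>3, skip
j=8: 3≤3, i=1, swap(1,8) ⇒ [3,3,5,5,5,5,4,4,4,3]
swap(2,9) ⇒ [3,3,3,5,5,5,4,4,4,5]; return 2
p = 2; k-1 = 7 > 2 ⇒ right

2; right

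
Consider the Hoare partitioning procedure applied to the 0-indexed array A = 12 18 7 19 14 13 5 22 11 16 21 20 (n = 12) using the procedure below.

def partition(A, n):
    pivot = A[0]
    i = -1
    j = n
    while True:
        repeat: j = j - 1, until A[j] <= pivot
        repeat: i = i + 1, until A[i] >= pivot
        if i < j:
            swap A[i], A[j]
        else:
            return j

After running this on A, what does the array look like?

11 5 7 19 14 13 18 22 12 16 21 20

pivot = A[0] = 12; i = -1, j = 12
j→8 (A[8]=11≤12), i→0 (A[0]=12≥12); i<j, swap → 11 18 7 19 14 13 5 22 12 16 21 20
j→6 (A[6]=5≤12), i→1 (A[1]=18≥12); i<j, swap → 11 5 7 19 14 13 18 22 12 16 21 20
j→2, i→3; i≥j, return j=2. A = 11 5 7 19 14 13 18 22 12 16 21 20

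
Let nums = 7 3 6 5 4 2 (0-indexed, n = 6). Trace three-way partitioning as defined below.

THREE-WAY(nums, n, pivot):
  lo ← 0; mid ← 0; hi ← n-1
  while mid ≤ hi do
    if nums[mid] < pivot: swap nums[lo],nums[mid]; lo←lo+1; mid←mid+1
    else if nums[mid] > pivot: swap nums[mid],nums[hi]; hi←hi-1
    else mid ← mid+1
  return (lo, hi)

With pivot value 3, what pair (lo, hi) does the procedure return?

lo=0 mid=0 hi=5
7>3: swap(0,5), hi=4 ⇒ 2 3 6 5 4 7
2<3: swap(0,0), lo=1 mid=1 ⇒ 2 3 6 5 4 7
3=3: mid=2
6>3: swap(2,4), hi=3 ⇒ 2 3 4 5 6 7
4>3: swap(2,3), hi=2 ⇒ 2 3 5 4 6 7
5>3: swap(2,2), hi=1 ⇒ 2 3 5 4 6 7
done. lo=1 hi=1; nums=2 3 5 4 6 7

(1, 1)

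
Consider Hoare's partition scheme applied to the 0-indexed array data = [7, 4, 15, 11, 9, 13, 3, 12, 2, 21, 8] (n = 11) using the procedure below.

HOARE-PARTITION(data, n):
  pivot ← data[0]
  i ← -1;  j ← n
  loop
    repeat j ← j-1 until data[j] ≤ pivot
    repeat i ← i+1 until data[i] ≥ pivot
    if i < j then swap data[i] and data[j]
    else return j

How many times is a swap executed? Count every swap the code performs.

2

pivot = data[0] = 7; i = -1, j = 11
j→8 (data[8]=2≤7), i→0 (data[0]=7≥7); i<j, swap → [2, 4, 15, 11, 9, 13, 3, 12, 7, 21, 8]
j→6 (data[6]=3≤7), i→2 (data[2]=15≥7); i<j, swap → [2, 4, 3, 11, 9, 13, 15, 12, 7, 21, 8]
j→2, i→3; i≥j, return j=2. data = [2, 4, 3, 11, 9, 13, 15, 12, 7, 21, 8]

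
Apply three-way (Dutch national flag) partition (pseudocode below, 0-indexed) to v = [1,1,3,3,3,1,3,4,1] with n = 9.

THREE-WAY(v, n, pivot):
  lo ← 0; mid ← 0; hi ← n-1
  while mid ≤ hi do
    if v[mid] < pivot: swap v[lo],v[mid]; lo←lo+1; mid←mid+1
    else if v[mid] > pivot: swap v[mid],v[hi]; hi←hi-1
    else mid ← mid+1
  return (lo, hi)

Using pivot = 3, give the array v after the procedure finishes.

pivot = 3; lo=0, mid=0, hi=8
v[mid]=1<3: swap v[0],v[0]; lo=1,mid=1 → [1,1,3,3,3,1,3,4,1]
v[mid]=1<3: swap v[1],v[1]; lo=2,mid=2 → [1,1,3,3,3,1,3,4,1]
v[mid]=3=3: mid=3
v[mid]=3=3: mid=4
v[mid]=3=3: mid=5
v[mid]=1<3: swap v[2],v[5]; lo=3,mid=6 → [1,1,1,3,3,3,3,4,1]
v[mid]=3=3: mid=7
v[mid]=4>3: swap v[7],v[8]; hi=7 → [1,1,1,3,3,3,3,1,4]
v[mid]=1<3: swap v[3],v[7]; lo=4,mid=8 → [1,1,1,1,3,3,3,3,4]
end: lo=4, hi=7; v = [1,1,1,1,3,3,3,3,4]

[1,1,1,1,3,3,3,3,4]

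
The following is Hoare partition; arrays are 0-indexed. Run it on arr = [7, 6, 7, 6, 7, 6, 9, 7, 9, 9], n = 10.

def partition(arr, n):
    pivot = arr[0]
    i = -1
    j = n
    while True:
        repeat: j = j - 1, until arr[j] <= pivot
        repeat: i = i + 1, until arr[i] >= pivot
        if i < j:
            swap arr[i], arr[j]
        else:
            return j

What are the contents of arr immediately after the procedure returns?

[7, 6, 6, 6, 7, 7, 9, 7, 9, 9]

pivot=7
j stops at 7 (7), i stops at 0 (7); swap ⇒ [7, 6, 7, 6, 7, 6, 9, 7, 9, 9]
j stops at 5 (6), i stops at 2 (7); swap ⇒ [7, 6, 6, 6, 7, 7, 9, 7, 9, 9]
j stops at 4, i stops at 4; i≥j ⇒ return 4. arr=[7, 6, 6, 6, 7, 7, 9, 7, 9, 9]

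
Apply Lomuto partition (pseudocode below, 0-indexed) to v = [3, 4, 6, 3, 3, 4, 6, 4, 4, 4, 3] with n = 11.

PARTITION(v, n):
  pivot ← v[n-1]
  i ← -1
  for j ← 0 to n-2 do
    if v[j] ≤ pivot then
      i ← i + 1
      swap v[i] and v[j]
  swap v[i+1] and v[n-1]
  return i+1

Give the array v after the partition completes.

pivot = v[10] = 3; i = -1
j=0: v[0]=3 ≤ 3 → i=0, swap v[0],v[0] (no change) → [3, 4, 6, 3, 3, 4, 6, 4, 4, 4, 3]
j=1: v[1]=4 > 3 → no swap
j=2: v[2]=6 > 3 → no swap
j=3: v[3]=3 ≤ 3 → i=1, swap v[1],v[3] → [3, 3, 6, 4, 3, 4, 6, 4, 4, 4, 3]
j=4: v[4]=3 ≤ 3 → i=2, swap v[2],v[4] → [3, 3, 3, 4, 6, 4, 6, 4, 4, 4, 3]
j=5: v[5]=4 > 3 → no swap
j=6: v[6]=6 > 3 → no swap
j=7: v[7]=4 > 3 → no swap
j=8: v[8]=4 > 3 → no swap
j=9: v[9]=4 > 3 → no swap
final swap v[3],v[10] → [3, 3, 3, 3, 6, 4, 6, 4, 4, 4, 4]; return 3

[3, 3, 3, 3, 6, 4, 6, 4, 4, 4, 4]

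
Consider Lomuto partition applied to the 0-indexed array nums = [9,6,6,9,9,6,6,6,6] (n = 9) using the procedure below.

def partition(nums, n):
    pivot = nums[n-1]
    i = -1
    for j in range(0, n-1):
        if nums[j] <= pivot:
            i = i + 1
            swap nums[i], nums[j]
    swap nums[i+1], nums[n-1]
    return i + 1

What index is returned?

pivot=6, i=-1
j=0: 9>6, skip
j=1: 6≤6, i=0, swap(0,1) ⇒ [6,9,6,9,9,6,6,6,6]
j=2: 6≤6, i=1, swap(1,2) ⇒ [6,6,9,9,9,6,6,6,6]
j=3: 9>6, skip
j=4: 9>6, skip
j=5: 6≤6, i=2, swap(2,5) ⇒ [6,6,6,9,9,9,6,6,6]
j=6: 6≤6, i=3, swap(3,6) ⇒ [6,6,6,6,9,9,9,6,6]
j=7: 6≤6, i=4, swap(4,7) ⇒ [6,6,6,6,6,9,9,9,6]
swap(5,8) ⇒ [6,6,6,6,6,6,9,9,9]; return 5

5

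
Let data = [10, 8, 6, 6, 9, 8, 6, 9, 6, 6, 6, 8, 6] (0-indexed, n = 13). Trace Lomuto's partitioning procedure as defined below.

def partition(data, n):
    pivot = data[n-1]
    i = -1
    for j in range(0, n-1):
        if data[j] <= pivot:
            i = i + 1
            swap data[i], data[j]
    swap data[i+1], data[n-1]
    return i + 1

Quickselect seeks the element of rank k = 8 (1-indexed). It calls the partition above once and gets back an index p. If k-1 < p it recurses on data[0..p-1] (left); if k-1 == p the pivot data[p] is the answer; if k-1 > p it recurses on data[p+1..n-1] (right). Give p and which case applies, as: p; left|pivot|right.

6; right

pivot=6, i=-1
j=0: 10>6, skip
j=1: 8>6, skip
j=2: 6≤6, i=0, swap(0,2) ⇒ [6, 8, 10, 6, 9, 8, 6, 9, 6, 6, 6, 8, 6]
j=3: 6≤6, i=1, swap(1,3) ⇒ [6, 6, 10, 8, 9, 8, 6, 9, 6, 6, 6, 8, 6]
j=4: 9>6, skip
j=5: 8>6, skip
j=6: 6≤6, i=2, swap(2,6) ⇒ [6, 6, 6, 8, 9, 8, 10, 9, 6, 6, 6, 8, 6]
j=7: 9>6, skip
j=8: 6≤6, i=3, swap(3,8) ⇒ [6, 6, 6, 6, 9, 8, 10, 9, 8, 6, 6, 8, 6]
j=9: 6≤6, i=4, swap(4,9) ⇒ [6, 6, 6, 6, 6, 8, 10, 9, 8, 9, 6, 8, 6]
j=10: 6≤6, i=5, swap(5,10) ⇒ [6, 6, 6, 6, 6, 6, 10, 9, 8, 9, 8, 8, 6]
j=11: 8>6, skip
swap(6,12) ⇒ [6, 6, 6, 6, 6, 6, 6, 9, 8, 9, 8, 8, 10]; return 6
p = 6; k-1 = 7 > 6 ⇒ right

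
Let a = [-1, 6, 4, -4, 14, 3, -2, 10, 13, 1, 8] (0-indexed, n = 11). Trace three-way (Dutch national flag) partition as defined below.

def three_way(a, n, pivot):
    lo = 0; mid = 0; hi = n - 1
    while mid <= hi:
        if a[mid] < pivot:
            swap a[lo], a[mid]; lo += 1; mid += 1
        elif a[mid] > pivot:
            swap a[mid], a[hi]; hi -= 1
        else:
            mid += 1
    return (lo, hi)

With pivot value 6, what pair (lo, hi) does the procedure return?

lo=0 mid=0 hi=10
-1<6: swap(0,0), lo=1 mid=1 ⇒ [-1, 6, 4, -4, 14, 3, -2, 10, 13, 1, 8]
6=6: mid=2
4<6: swap(1,2), lo=2 mid=3 ⇒ [-1, 4, 6, -4, 14, 3, -2, 10, 13, 1, 8]
-4<6: swap(2,3), lo=3 mid=4 ⇒ [-1, 4, -4, 6, 14, 3, -2, 10, 13, 1, 8]
14>6: swap(4,10), hi=9 ⇒ [-1, 4, -4, 6, 8, 3, -2, 10, 13, 1, 14]
8>6: swap(4,9), hi=8 ⇒ [-1, 4, -4, 6, 1, 3, -2, 10, 13, 8, 14]
1<6: swap(3,4), lo=4 mid=5 ⇒ [-1, 4, -4, 1, 6, 3, -2, 10, 13, 8, 14]
3<6: swap(4,5), lo=5 mid=6 ⇒ [-1, 4, -4, 1, 3, 6, -2, 10, 13, 8, 14]
-2<6: swap(5,6), lo=6 mid=7 ⇒ [-1, 4, -4, 1, 3, -2, 6, 10, 13, 8, 14]
10>6: swap(7,8), hi=7 ⇒ [-1, 4, -4, 1, 3, -2, 6, 13, 10, 8, 14]
13>6: swap(7,7), hi=6 ⇒ [-1, 4, -4, 1, 3, -2, 6, 13, 10, 8, 14]
done. lo=6 hi=6; a=[-1, 4, -4, 1, 3, -2, 6, 13, 10, 8, 14]

(6, 6)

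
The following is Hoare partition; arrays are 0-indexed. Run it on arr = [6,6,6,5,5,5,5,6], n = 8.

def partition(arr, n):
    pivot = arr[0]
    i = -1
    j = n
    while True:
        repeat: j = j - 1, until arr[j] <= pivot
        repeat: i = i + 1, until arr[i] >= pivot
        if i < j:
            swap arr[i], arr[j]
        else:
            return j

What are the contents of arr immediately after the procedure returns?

[6,5,5,5,5,6,6,6]

pivot=6
j stops at 7 (6), i stops at 0 (6); swap ⇒ [6,6,6,5,5,5,5,6]
j stops at 6 (5), i stops at 1 (6); swap ⇒ [6,5,6,5,5,5,6,6]
j stops at 5 (5), i stops at 2 (6); swap ⇒ [6,5,5,5,5,6,6,6]
j stops at 4, i stops at 5; i≥j ⇒ return 4. arr=[6,5,5,5,5,6,6,6]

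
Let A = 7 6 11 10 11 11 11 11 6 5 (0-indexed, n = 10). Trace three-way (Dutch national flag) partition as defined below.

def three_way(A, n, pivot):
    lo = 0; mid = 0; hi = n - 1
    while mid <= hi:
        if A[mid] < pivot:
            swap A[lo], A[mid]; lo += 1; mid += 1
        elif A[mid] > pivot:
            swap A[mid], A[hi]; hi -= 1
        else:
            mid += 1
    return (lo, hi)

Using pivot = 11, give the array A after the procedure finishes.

lo=0 mid=0 hi=9
7<11: swap(0,0), lo=1 mid=1 ⇒ 7 6 11 10 11 11 11 11 6 5
6<11: swap(1,1), lo=2 mid=2 ⇒ 7 6 11 10 11 11 11 11 6 5
11=11: mid=3
10<11: swap(2,3), lo=3 mid=4 ⇒ 7 6 10 11 11 11 11 11 6 5
11=11: mid=5
11=11: mid=6
11=11: mid=7
11=11: mid=8
6<11: swap(3,8), lo=4 mid=9 ⇒ 7 6 10 6 11 11 11 11 11 5
5<11: swap(4,9), lo=5 mid=10 ⇒ 7 6 10 6 5 11 11 11 11 11
done. lo=5 hi=9; A=7 6 10 6 5 11 11 11 11 11

7 6 10 6 5 11 11 11 11 11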